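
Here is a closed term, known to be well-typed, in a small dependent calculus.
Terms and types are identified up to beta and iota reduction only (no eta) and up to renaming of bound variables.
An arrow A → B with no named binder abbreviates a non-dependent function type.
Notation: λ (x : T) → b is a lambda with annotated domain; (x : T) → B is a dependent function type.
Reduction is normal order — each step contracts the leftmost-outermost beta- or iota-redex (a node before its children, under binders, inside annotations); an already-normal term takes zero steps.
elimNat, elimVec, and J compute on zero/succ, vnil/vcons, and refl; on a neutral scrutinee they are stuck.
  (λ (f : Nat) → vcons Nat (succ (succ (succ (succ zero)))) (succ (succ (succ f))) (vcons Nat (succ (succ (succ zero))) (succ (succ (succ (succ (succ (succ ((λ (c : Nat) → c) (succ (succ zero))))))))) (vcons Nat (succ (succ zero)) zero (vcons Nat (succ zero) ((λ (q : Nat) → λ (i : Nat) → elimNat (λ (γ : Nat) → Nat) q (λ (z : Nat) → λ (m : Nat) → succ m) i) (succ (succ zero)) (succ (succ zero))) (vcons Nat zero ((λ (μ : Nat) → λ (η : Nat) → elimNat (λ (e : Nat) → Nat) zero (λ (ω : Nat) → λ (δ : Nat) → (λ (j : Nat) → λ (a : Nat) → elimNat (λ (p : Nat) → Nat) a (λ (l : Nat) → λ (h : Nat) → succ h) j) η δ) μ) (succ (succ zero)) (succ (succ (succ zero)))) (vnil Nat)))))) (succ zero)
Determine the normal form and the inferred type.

resulting normal form:
  vcons Nat (succ (succ (succ (succ zero)))) (succ (succ (succ (succ zero)))) (vcons Nat (succ (succ (succ zero))) (succ (succ (succ (succ (succ (succ (succ (succ zero)))))))) (vcons Nat (succ (succ zero)) zero (vcons Nat (succ zero) (succ (succ (succ (succ zero)))) (vcons Nat zero (succ (succ (succ (succ (succ (succ zero)))))) (vnil Nat)))))
the term's type:
  Vec Nat (succ (succ (succ (succ (succ zero)))))
observation: normalization takes exactly 44 steps under the normal-order strategy.


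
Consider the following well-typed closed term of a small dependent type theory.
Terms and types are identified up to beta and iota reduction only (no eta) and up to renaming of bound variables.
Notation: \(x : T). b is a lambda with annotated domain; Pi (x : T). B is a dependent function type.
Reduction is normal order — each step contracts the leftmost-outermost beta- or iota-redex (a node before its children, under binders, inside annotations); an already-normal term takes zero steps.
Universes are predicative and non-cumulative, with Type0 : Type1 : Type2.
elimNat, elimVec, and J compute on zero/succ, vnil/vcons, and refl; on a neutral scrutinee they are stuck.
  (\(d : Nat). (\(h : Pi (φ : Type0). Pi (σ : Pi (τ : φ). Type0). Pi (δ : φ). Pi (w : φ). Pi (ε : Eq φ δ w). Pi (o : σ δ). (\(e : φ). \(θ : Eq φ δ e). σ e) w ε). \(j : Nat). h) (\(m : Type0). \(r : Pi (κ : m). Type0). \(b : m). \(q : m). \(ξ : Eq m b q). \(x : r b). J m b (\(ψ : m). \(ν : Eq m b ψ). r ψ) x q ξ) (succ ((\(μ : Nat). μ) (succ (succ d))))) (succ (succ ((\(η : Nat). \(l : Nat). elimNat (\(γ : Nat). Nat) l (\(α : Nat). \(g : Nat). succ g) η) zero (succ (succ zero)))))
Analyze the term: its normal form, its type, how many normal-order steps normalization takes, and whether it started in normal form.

resulting normal form:
  \(d : Type0). \(h : Pi (φ : d). Type0). \(σ : d). \(τ : d). \(δ : Eq d σ τ). \(w : h σ). J d σ (\(ε : d). \(o : Eq d σ ε). h ε) w τ δ
inferred type:
  Pi (d : Type0). Pi (h : Pi (φ : d). Type0). Pi (σ : d). Pi (τ : d). Pi (δ : Eq d σ τ). Pi (w : h σ). h τ
normal-order step count: 3
term was already normal: no
first contracted redex: a beta-redex


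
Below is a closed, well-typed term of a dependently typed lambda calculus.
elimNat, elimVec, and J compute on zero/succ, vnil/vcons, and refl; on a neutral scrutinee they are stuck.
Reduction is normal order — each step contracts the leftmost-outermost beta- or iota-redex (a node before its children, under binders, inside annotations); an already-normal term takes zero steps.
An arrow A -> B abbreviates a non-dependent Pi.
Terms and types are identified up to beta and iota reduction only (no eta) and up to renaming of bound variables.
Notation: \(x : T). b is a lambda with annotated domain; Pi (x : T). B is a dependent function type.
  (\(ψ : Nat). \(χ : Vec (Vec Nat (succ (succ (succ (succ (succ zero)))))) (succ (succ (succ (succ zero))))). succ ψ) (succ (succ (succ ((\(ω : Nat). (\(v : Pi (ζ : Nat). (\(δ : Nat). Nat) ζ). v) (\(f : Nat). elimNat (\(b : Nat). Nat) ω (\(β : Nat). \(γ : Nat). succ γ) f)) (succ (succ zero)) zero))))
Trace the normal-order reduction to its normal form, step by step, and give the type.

normal-order reduction:
  (\(ψ : Nat). \(χ : Vec (Vec Nat (succ (succ (succ (succ (succ zero)))))) (succ (succ (succ (succ zero))))). succ ψ) (succ (succ (succ ((\(ω : Nat). (\(v : Pi (ζ : Nat). (\(δ : Nat). Nat) ζ). v) (\(f : Nat). elimNat (\(b : Nat). Nat) ω (\(β : Nat). \(γ : Nat). succ γ) f)) (succ (succ zero)) zero))))
  ~> \(ψ : Vec (Vec Nat (succ (succ (succ (succ (succ zero)))))) (succ (succ (succ (succ zero))))). succ (succ (succ (succ ((\(χ : Nat). (\(ω : Pi (v : Nat). (\(ζ : Nat). Nat) v). ω) (\(δ : Nat). elimNat (\(f : Nat). Nat) χ (\(b : Nat). \(β : Nat). succ β) δ)) (succ (succ zero)) zero))))
  ~> \(ψ : Vec (Vec Nat (succ (succ (succ (succ (succ zero)))))) (succ (succ (succ (succ zero))))). succ (succ (succ (succ ((\(χ : Pi (ω : Nat). (\(v : Nat). Nat) ω). χ) (\(ζ : Nat). elimNat (\(δ : Nat). Nat) (succ (succ zero)) (\(f : Nat). \(b : Nat). succ b) ζ) zero))))
  ~> \(ψ : Vec (Vec Nat (succ (succ (succ (succ (succ zero)))))) (succ (succ (succ (succ zero))))). succ (succ (succ (succ ((\(χ : Nat). elimNat (\(ω : Nat). Nat) (succ (succ zero)) (\(v : Nat). \(ζ : Nat). succ ζ) χ) zero))))
  ~> \(ψ : Vec (Vec Nat (succ (succ (succ (succ (succ zero)))))) (succ (succ (succ (succ zero))))). succ (succ (succ (succ (elimNat (\(χ : Nat). Nat) (succ (succ zero)) (\(ω : Nat). \(v : Nat). succ v) zero))))
  ~> \(ψ : Vec (Vec Nat (succ (succ (succ (succ (succ zero)))))) (succ (succ (succ (succ zero))))). succ (succ (succ (succ (succ (succ zero)))))
inferred type:
  Vec (Vec Nat (succ (succ (succ (succ (succ zero)))))) (succ (succ (succ (succ zero)))) -> Nat


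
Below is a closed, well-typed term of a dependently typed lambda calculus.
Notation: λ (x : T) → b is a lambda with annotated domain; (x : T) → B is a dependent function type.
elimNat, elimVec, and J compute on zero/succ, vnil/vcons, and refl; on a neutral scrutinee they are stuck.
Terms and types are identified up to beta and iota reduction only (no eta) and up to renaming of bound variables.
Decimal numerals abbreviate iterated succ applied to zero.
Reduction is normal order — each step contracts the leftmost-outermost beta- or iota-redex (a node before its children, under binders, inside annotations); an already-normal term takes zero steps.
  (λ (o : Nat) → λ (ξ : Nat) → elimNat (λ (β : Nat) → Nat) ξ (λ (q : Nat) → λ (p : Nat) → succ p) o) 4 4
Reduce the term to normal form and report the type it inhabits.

normal form:
  8
inferred type:
  Nat
observation: the first redex contracted is a beta-redex; the normal form is reached in 15 normal-order steps.


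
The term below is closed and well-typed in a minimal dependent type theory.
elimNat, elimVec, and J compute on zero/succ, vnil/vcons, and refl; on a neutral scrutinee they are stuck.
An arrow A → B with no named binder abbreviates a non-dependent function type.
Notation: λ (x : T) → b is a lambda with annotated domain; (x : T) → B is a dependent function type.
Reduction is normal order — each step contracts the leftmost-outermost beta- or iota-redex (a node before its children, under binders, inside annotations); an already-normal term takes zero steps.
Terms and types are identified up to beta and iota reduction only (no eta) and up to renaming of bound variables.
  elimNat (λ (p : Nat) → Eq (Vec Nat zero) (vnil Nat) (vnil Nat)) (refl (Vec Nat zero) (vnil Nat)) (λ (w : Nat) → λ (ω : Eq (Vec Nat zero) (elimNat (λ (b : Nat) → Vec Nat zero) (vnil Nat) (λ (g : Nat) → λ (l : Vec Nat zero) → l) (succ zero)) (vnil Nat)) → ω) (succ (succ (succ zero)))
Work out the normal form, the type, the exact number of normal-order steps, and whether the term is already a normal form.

reduced normal form:
  refl (Vec Nat zero) (vnil Nat)
type:
  Eq (Vec Nat zero) (vnil Nat) (vnil Nat)
normal-order step count: 10
started in normal form: no
first redex: an elimNat iota-redex


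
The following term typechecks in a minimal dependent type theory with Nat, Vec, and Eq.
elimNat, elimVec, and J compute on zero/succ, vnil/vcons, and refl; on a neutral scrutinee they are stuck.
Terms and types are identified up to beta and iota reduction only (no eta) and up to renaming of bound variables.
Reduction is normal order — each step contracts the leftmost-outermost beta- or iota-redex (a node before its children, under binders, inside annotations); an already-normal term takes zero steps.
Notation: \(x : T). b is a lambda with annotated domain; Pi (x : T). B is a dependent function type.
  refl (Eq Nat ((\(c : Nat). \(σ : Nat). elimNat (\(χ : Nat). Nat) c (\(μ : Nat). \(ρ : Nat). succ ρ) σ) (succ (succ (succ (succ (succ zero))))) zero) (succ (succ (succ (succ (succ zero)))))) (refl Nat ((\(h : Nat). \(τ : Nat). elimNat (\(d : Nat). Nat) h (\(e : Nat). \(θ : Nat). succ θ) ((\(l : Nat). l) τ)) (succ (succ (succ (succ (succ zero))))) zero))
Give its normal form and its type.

reduced normal form:
  refl (Eq Nat (succ (succ (succ (succ (succ zero))))) (succ (succ (succ (succ (succ zero)))))) (refl Nat (succ (succ (succ (succ (succ zero))))))
inferred type:
  Eq (Eq Nat (succ (succ (succ (succ (succ zero))))) (succ (succ (succ (succ (succ zero)))))) (refl Nat (succ (succ (succ (succ (succ zero)))))) (refl Nat (succ (succ (succ (succ (succ zero))))))
observation: 7 normal-order steps normalize the term, beginning with a beta-redex.


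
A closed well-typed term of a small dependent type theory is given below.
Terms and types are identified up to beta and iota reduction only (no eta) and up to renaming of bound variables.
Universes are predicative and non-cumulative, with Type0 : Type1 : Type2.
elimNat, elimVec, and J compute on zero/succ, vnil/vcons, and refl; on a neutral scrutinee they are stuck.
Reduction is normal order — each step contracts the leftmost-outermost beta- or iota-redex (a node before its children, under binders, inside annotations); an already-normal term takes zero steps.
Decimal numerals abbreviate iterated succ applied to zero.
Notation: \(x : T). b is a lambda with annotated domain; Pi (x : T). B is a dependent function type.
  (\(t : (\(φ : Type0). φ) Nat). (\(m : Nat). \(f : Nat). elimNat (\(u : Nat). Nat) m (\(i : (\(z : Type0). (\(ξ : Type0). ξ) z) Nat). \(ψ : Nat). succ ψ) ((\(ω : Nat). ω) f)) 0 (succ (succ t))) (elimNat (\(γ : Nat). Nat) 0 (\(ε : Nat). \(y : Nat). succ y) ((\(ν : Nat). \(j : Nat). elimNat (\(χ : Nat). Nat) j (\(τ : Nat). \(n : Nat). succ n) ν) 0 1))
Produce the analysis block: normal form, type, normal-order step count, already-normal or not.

resulting normal form:
  3
inferred type:
  Nat
steps to reach normal form (normal order): 23
started in normal form: no
first contracted redex: a beta-redex


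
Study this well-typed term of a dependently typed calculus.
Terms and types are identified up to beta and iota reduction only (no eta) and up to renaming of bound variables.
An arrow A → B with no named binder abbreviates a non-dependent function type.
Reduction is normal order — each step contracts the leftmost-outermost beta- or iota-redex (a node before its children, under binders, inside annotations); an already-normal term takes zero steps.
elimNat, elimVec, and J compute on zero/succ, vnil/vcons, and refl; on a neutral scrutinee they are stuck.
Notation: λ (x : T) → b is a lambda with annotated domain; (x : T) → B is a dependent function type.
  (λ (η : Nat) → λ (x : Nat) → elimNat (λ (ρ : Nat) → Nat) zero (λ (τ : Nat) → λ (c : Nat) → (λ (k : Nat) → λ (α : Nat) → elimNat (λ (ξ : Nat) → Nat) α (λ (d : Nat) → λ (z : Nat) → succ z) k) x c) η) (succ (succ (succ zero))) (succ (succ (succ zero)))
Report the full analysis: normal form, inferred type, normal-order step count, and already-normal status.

resulting normal form:
  succ (succ (succ (succ (succ (succ (succ (succ (succ zero))))))))
type:
  Nat
reduction steps (normal order): 48
started in normal form: no
first contracted redex: a beta-redex


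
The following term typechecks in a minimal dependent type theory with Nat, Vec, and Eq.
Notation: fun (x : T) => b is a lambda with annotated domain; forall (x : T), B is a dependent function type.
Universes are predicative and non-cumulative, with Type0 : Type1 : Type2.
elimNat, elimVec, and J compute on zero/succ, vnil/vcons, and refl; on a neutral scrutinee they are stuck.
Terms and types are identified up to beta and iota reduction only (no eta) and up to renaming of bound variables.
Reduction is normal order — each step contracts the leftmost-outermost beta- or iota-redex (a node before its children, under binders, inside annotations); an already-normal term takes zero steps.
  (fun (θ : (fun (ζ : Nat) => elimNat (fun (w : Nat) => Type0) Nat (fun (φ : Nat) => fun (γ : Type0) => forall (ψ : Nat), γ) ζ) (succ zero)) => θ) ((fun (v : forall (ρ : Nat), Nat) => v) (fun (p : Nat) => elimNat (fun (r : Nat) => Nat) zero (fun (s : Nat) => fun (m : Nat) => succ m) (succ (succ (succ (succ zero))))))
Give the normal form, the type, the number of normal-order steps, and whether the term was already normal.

resulting normal form:
  fun (θ : Nat) => succ (succ (succ (succ zero)))
type:
  forall (θ : Nat), Nat
reduction steps (normal order): 15
already normal: no
first redex: a beta-redex


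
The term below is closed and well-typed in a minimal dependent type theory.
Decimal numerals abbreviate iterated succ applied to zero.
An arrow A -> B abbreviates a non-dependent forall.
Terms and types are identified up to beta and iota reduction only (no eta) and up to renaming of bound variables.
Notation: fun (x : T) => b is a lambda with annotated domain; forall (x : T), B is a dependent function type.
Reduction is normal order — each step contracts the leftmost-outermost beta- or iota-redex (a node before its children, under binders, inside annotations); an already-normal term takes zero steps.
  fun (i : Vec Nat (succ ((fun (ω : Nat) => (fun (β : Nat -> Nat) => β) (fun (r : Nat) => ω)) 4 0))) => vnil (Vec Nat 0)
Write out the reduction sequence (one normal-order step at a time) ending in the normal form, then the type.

normal-order reduction sequence:
  fun (i : Vec Nat (succ ((fun (ω : Nat) => (fun (β : Nat -> Nat) => β) (fun (r : Nat) => ω)) 4 0))) => vnil (Vec Nat 0)
  ~> fun (i : Vec Nat (succ ((fun (ω : Nat -> Nat) => ω) (fun (β : Nat) => 4) 0))) => vnil (Vec Nat 0)
  ~> fun (i : Vec Nat (succ ((fun (ω : Nat) => 4) 0))) => vnil (Vec Nat 0)
  ~> fun (i : Vec Nat 5) => vnil (Vec Nat 0)
inferred type:
  Vec Nat 5 -> Vec (Vec Nat 0) 0


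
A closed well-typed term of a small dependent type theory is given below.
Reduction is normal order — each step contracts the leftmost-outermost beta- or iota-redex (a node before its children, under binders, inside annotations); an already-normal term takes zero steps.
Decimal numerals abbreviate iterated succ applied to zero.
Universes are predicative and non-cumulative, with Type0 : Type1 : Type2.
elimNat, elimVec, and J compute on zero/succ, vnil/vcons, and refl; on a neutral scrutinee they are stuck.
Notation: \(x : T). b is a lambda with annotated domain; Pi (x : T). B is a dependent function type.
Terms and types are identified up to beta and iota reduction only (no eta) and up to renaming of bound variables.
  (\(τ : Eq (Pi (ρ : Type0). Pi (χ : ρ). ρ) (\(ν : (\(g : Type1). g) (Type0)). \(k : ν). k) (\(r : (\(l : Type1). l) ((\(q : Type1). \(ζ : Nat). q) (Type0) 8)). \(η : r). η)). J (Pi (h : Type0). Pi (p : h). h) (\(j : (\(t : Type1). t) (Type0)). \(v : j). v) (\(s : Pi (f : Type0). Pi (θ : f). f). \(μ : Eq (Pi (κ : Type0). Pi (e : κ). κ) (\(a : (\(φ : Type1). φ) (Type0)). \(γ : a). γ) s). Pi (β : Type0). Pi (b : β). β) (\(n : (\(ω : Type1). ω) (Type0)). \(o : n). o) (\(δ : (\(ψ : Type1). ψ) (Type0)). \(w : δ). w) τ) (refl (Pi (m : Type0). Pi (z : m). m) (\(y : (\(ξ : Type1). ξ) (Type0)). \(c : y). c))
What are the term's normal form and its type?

resulting normal form:
  \(τ : Type0). \(ρ : τ). ρ
the term's type:
  Pi (τ : Type0). Pi (ρ : τ). τ


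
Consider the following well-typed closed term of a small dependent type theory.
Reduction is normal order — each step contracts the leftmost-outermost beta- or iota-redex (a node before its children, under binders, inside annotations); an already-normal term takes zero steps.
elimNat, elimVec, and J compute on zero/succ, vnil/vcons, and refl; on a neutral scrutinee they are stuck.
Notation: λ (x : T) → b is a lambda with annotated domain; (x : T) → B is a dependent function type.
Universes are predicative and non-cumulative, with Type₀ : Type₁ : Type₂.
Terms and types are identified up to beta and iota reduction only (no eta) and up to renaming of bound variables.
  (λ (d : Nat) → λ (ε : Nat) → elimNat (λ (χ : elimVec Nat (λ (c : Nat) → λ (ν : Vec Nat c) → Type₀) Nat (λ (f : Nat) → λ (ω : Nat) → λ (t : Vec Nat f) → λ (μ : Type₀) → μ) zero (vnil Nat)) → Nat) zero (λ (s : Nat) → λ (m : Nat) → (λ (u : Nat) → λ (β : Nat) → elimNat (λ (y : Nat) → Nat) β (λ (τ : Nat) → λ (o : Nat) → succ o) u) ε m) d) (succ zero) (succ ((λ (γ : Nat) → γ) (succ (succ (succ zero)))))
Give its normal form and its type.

reduced normal form:
  succ (succ (succ (succ zero)))
type:
  Nat
observation: reduction starts at a beta-redex, and 22 normal-order steps reach the normal form.


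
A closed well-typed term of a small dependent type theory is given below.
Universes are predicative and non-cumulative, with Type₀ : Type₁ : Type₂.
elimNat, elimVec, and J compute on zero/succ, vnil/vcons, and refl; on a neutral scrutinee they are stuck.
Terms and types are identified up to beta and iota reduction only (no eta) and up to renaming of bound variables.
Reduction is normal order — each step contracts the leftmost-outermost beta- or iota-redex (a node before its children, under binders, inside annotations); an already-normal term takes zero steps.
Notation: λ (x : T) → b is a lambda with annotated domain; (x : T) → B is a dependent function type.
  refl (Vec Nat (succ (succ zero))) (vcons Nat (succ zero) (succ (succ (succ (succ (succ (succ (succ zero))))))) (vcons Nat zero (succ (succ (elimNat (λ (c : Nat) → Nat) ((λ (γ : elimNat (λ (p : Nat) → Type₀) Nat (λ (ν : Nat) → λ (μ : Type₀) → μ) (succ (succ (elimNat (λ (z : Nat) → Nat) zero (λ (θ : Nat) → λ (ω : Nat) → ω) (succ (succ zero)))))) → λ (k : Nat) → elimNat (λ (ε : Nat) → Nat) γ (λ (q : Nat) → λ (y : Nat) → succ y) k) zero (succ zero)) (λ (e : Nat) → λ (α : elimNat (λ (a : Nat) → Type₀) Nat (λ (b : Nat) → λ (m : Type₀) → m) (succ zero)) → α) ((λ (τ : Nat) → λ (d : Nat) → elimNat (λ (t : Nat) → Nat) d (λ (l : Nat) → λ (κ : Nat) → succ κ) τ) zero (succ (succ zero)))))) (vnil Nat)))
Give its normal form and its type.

normal form:
  refl (Vec Nat (succ (succ zero))) (vcons Nat (succ zero) (succ (succ (succ (succ (succ (succ (succ zero))))))) (vcons Nat zero (succ (succ (succ zero))) (vnil Nat)))
inferred type:
  Eq (Vec Nat (succ (succ zero))) (vcons Nat (succ zero) (succ (succ (succ (succ (succ (succ (succ zero))))))) (vcons Nat zero (succ (succ (succ zero))) (vnil Nat))) (vcons Nat (succ zero) (succ (succ (succ (succ (succ (succ (succ zero))))))) (vcons Nat zero (succ (succ (succ zero))) (vnil Nat)))
observation: the leftmost-outermost redex is a beta-redex, and normalization takes 20 steps.


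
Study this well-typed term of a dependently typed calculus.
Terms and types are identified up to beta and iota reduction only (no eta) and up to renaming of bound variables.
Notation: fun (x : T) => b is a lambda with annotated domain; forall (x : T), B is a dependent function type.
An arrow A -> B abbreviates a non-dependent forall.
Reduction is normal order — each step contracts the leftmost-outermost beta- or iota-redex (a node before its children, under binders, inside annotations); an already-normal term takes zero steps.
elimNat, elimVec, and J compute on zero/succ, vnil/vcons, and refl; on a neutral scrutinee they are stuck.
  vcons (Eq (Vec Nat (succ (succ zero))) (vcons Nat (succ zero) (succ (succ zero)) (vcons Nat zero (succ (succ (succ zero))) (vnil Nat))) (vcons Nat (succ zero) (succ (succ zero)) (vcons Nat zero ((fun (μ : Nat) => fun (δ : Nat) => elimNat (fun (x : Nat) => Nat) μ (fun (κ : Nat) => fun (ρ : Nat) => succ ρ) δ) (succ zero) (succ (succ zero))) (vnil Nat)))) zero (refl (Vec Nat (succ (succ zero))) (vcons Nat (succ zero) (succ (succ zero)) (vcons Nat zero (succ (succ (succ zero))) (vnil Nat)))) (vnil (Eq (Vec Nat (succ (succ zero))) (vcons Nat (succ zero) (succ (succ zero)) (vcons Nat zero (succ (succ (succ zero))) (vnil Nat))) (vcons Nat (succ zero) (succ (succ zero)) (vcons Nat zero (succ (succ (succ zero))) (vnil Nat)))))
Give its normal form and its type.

normal form:
  vcons (Eq (Vec Nat (succ (succ zero))) (vcons Nat (succ zero) (succ (succ zero)) (vcons Nat zero (succ (succ (succ zero))) (vnil Nat))) (vcons Nat (succ zero) (succ (succ zero)) (vcons Nat zero (succ (succ (succ zero))) (vnil Nat)))) zero (refl (Vec Nat (succ (succ zero))) (vcons Nat (succ zero) (succ (succ zero)) (vcons Nat zero (succ (succ (succ zero))) (vnil Nat)))) (vnil (Eq (Vec Nat (succ (succ zero))) (vcons Nat (succ zero) (succ (succ zero)) (vcons Nat zero (succ (succ (succ zero))) (vnil Nat))) (vcons Nat (succ zero) (succ (succ zero)) (vcons Nat zero (succ (succ (succ zero))) (vnil Nat)))))
inferred type:
  Vec (Eq (Vec Nat (succ (succ zero))) (vcons Nat (succ zero) (succ (succ zero)) (vcons Nat zero (succ (succ (succ zero))) (vnil Nat))) (vcons Nat (succ zero) (succ (succ zero)) (vcons Nat zero (succ (succ (succ zero))) (vnil Nat)))) (succ zero)
observation: the first redex contracted is a beta-redex; the normal form is reached in 9 normal-order steps.


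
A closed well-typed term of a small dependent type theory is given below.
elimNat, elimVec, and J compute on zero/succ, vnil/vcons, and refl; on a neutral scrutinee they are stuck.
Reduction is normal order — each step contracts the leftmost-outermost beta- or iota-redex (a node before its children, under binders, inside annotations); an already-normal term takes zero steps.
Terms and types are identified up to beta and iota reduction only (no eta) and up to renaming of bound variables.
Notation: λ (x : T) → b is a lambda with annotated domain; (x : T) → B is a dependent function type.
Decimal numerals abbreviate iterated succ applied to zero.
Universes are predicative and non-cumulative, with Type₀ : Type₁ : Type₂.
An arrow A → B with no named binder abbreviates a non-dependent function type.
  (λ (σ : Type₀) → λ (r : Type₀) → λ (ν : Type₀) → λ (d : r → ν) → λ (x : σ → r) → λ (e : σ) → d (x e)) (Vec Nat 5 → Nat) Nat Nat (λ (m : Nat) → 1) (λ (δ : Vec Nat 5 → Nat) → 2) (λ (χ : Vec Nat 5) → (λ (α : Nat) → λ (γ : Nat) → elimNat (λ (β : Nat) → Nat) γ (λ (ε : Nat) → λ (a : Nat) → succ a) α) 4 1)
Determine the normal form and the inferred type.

normal form:
  1
the term's type:
  Nat
observation: 7 normal-order steps normalize the term, beginning with a beta-redex.


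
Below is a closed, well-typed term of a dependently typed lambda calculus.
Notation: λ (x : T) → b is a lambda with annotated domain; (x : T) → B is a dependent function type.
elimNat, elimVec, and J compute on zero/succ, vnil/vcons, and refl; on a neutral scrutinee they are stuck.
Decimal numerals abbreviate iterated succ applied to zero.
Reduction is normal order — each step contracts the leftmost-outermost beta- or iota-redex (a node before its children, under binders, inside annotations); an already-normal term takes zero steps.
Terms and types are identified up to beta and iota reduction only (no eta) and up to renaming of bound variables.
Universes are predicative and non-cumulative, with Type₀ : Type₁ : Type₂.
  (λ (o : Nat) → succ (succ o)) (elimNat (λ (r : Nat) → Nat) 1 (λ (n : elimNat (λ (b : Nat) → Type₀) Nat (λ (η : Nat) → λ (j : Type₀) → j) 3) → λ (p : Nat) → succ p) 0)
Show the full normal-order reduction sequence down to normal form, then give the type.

normal-order reduction:
  (λ (o : Nat) → succ (succ o)) (elimNat (λ (r : Nat) → Nat) 1 (λ (n : elimNat (λ (b : Nat) → Type₀) Nat (λ (η : Nat) → λ (j : Type₀) → j) 3) → λ (p : Nat) → succ p) 0)
  ~> succ (succ (elimNat (λ (o : Nat) → Nat) 1 (λ (r : elimNat (λ (n : Nat) → Type₀) Nat (λ (b : Nat) → λ (η : Type₀) → η) 3) → λ (j : Nat) → succ j) 0))
  ~> 3
the term's type:
  Nat


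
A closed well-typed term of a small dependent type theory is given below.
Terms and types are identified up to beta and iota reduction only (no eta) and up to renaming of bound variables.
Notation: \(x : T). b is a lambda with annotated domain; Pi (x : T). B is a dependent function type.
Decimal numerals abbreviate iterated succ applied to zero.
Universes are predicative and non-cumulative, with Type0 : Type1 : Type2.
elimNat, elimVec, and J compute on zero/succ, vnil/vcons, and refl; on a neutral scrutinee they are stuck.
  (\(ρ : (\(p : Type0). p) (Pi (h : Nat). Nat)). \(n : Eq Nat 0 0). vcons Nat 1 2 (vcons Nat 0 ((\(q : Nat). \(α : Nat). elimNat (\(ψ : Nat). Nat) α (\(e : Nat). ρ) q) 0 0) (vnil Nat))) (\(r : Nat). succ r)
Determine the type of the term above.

the term's type:
  Pi (ρ : Eq Nat 0 0). Vec Nat 2


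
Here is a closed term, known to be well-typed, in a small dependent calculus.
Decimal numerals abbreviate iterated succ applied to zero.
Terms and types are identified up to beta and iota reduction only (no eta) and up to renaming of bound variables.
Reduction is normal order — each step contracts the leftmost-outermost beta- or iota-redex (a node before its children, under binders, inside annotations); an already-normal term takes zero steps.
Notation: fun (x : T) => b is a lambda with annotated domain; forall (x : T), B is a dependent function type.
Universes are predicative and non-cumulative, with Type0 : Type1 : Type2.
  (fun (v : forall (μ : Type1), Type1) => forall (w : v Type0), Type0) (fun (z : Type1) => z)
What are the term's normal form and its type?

reduced normal form:
  forall (v : Type0), Type0
type:
  Type1
observation: 2 normal-order steps normalize the term, beginning with a beta-redex.


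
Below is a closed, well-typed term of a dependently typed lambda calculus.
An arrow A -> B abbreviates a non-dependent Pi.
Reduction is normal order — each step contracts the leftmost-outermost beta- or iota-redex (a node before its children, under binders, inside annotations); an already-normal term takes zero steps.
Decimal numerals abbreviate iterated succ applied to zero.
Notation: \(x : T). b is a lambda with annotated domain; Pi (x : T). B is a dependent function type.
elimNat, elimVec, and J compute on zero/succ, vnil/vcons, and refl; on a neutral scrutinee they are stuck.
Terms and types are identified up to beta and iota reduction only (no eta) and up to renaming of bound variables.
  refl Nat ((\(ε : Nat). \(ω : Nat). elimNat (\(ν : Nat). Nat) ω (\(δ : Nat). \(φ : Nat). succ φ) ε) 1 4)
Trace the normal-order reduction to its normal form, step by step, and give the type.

normal-order reduction sequence:
  refl Nat ((\(ε : Nat). \(ω : Nat). elimNat (\(ν : Nat). Nat) ω (\(δ : Nat). \(φ : Nat). succ φ) ε) 1 4)
  ~> refl Nat ((\(ε : Nat). elimNat (\(ω : Nat). Nat) ε (\(ν : Nat). \(δ : Nat). succ δ) 1) 4)
  ~> refl Nat (elimNat (\(ε : Nat). Nat) 4 (\(ω : Nat). \(ν : Nat). succ ν) 1)
  ~> refl Nat ((\(ε : Nat). \(ω : Nat). succ ω) 0 (elimNat (\(ν : Nat). Nat) 4 (\(δ : Nat). \(φ : Nat). succ φ) 0))
  ~> refl Nat ((\(ε : Nat). succ ε) (elimNat (\(ω : Nat). Nat) 4 (\(ν : Nat). \(δ : Nat). succ δ) 0))
  ~> refl Nat (succ (elimNat (\(ε : Nat). Nat) 4 (\(ω : Nat). \(ν : Nat). succ ν) 0))
  ~> refl Nat 5
the term's type:
  Eq Nat 5 5


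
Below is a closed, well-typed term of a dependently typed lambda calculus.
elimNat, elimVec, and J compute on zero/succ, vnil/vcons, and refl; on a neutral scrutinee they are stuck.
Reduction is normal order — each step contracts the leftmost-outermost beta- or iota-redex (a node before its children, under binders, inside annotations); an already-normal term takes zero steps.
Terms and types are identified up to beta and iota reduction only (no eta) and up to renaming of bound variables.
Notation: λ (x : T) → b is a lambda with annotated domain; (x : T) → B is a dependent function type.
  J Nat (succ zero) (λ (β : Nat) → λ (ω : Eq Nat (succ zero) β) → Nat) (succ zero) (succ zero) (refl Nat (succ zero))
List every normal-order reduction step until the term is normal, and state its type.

reduction (normal order):
  J Nat (succ zero) (λ (β : Nat) → λ (ω : Eq Nat (succ zero) β) → Nat) (succ zero) (succ zero) (refl Nat (succ zero))
  ~> succ zero
the term's type:
  Nat


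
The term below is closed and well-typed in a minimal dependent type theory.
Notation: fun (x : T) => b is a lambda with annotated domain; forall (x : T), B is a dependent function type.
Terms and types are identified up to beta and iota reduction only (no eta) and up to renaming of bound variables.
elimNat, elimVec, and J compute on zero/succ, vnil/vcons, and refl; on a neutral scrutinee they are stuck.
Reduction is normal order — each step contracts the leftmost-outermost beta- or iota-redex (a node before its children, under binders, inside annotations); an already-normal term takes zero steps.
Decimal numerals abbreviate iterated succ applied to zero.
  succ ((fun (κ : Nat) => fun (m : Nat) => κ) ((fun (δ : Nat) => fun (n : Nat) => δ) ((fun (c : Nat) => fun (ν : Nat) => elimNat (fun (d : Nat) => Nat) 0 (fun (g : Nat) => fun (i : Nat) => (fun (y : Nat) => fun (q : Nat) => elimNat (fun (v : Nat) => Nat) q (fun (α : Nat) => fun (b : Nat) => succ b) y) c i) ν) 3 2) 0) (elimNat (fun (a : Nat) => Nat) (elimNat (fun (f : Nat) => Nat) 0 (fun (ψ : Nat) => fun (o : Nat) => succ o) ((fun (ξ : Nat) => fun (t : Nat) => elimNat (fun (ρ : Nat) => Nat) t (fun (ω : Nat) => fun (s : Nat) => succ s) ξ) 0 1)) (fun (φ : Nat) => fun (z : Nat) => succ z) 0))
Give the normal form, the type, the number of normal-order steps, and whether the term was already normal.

normal form:
  7
type:
  Nat
normal-order step count: 37
already normal: no
first redex: a beta-redex


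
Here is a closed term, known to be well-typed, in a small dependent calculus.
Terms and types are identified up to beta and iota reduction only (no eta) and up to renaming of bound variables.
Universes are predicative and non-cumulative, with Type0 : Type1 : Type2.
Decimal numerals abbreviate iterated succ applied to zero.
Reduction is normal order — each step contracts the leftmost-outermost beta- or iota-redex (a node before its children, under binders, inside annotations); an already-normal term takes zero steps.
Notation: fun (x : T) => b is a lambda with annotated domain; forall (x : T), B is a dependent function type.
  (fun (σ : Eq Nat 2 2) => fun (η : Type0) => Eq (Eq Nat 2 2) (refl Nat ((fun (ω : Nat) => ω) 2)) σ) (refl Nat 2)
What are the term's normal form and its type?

resulting normal form:
  fun (σ : Type0) => Eq (Eq Nat 2 2) (refl Nat 2) (refl Nat 2)
type:
  forall (σ : Type0), Type0


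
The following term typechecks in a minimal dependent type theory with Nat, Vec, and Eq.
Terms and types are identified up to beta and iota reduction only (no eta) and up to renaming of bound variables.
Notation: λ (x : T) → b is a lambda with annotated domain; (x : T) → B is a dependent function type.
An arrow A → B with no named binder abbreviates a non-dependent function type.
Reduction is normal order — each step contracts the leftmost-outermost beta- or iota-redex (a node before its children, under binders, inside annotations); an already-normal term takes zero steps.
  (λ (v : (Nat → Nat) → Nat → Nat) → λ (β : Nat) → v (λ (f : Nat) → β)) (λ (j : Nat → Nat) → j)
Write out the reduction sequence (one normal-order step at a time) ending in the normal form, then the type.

normal-order reduction sequence:
  (λ (v : (Nat → Nat) → Nat → Nat) → λ (β : Nat) → v (λ (f : Nat) → β)) (λ (j : Nat → Nat) → j)
  ~> λ (v : Nat) → (λ (β : Nat → Nat) → β) (λ (f : Nat) → v)
  ~> λ (v : Nat) → λ (β : Nat) → v
type:
  Nat → Nat → Nat


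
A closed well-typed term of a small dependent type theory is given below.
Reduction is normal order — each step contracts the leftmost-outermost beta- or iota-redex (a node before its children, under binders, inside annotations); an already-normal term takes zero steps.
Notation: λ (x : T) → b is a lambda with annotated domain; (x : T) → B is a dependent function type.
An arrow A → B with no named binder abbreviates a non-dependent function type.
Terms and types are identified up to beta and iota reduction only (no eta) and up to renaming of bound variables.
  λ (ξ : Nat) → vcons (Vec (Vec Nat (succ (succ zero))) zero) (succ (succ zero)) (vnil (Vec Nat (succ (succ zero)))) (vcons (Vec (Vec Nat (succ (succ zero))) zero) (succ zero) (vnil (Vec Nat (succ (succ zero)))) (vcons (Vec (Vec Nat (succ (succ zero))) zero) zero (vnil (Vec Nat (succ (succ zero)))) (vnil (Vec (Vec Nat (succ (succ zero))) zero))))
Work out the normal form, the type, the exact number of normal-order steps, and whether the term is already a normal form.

resulting normal form:
  λ (ξ : Nat) → vcons (Vec (Vec Nat (succ (succ zero))) zero) (succ (succ zero)) (vnil (Vec Nat (succ (succ zero)))) (vcons (Vec (Vec Nat (succ (succ zero))) zero) (succ zero) (vnil (Vec Nat (succ (succ zero)))) (vcons (Vec (Vec Nat (succ (succ zero))) zero) zero (vnil (Vec Nat (succ (succ zero)))) (vnil (Vec (Vec Nat (succ (succ zero))) zero))))
type:
  Nat → Vec (Vec (Vec Nat (succ (succ zero))) zero) (succ (succ (succ zero)))
reduction steps (normal order): 0
started in normal form: yes


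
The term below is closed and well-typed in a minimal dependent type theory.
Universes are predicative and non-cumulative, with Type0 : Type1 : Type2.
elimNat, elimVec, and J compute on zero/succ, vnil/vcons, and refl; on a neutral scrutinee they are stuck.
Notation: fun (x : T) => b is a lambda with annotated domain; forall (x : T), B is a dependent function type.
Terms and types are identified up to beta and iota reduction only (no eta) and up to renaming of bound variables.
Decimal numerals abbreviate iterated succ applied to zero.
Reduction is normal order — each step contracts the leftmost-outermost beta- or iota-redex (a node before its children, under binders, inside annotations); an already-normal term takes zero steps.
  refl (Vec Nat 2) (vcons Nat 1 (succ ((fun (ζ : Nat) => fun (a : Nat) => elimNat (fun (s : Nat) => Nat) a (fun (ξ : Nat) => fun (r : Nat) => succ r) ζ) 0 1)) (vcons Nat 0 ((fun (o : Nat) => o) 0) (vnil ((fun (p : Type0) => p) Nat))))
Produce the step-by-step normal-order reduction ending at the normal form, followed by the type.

reduction (normal order):
  refl (Vec Nat 2) (vcons Nat 1 (succ ((fun (ζ : Nat) => fun (a : Nat) => elimNat (fun (s : Nat) => Nat) a (fun (ξ : Nat) => fun (r : Nat) => succ r) ζ) 0 1)) (vcons Nat 0 ((fun (o : Nat) => o) 0) (vnil ((fun (p : Type0) => p) Nat))))
  ~> refl (Vec Nat 2) (vcons Nat 1 (succ ((fun (ζ : Nat) => elimNat (fun (a : Nat) => Nat) ζ (fun (s : Nat) => fun (ξ : Nat) => succ ξ) 0) 1)) (vcons Nat 0 ((fun (r : Nat) => r) 0) (vnil ((fun (o : Type0) => o) Nat))))
  ~> refl (Vec Nat 2) (vcons Nat 1 (succ (elimNat (fun (ζ : Nat) => Nat) 1 (fun (a : Nat) => fun (s : Nat) => succ s) 0)) (vcons Nat 0 ((fun (ξ : Nat) => ξ) 0) (vnil ((fun (r : Type0) => r) Nat))))
  ~> refl (Vec Nat 2) (vcons Nat 1 2 (vcons Nat 0 ((fun (ζ : Nat) => ζ) 0) (vnil ((fun (a : Type0) => a) Nat))))
  ~> refl (Vec Nat 2) (vcons Nat 1 2 (vcons Nat 0 0 (vnil ((fun (ζ : Type0) => ζ) Nat))))
  ~> refl (Vec Nat 2) (vcons Nat 1 2 (vcons Nat 0 0 (vnil Nat)))
type:
  Eq (Vec Nat 2) (vcons Nat 1 2 (vcons Nat 0 0 (vnil Nat))) (vcons Nat 1 2 (vcons Nat 0 0 (vnil Nat)))


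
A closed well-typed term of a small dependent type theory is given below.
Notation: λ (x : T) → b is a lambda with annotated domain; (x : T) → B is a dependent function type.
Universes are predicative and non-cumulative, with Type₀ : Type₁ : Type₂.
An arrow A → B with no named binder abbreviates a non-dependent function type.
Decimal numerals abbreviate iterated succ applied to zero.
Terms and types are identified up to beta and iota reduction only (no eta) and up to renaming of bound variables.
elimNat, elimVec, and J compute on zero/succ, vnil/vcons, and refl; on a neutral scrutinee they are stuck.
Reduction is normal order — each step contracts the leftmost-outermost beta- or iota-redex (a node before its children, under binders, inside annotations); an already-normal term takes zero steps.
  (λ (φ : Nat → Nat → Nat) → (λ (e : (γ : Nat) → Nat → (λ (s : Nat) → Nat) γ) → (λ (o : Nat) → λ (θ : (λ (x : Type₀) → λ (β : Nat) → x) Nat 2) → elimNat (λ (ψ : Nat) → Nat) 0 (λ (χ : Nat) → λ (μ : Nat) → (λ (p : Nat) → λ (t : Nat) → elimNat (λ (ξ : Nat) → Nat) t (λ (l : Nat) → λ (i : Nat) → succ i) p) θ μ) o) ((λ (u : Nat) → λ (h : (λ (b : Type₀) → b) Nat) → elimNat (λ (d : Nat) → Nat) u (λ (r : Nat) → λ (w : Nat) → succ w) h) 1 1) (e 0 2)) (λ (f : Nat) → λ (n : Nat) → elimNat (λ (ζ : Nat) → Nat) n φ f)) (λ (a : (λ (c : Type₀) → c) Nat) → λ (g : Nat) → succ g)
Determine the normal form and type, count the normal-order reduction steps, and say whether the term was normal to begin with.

resulting normal form:
  4
type:
  Nat
reduction steps (normal order): 29
term was already normal: no
first contracted redex: a beta-redex


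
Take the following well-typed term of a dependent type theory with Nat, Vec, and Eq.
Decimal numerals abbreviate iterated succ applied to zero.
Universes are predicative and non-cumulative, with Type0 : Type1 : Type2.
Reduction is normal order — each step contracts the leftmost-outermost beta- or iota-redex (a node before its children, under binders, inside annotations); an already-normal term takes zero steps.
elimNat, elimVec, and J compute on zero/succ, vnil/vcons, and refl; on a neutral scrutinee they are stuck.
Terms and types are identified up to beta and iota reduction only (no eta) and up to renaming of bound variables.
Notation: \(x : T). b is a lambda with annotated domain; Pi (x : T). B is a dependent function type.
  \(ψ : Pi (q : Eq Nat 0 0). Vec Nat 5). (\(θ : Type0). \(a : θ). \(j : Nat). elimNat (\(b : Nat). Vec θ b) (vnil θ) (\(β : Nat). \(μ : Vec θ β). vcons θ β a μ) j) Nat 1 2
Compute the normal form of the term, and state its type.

resulting normal form:
  \(ψ : Pi (q : Eq Nat 0 0). Vec Nat 5). vcons Nat 1 1 (vcons Nat 0 1 (vnil Nat))
type:
  Pi (ψ : Pi (q : Eq Nat 0 0). Vec Nat 5). Vec Nat 2
observation: 10 normal-order steps separate the term from its normal form.


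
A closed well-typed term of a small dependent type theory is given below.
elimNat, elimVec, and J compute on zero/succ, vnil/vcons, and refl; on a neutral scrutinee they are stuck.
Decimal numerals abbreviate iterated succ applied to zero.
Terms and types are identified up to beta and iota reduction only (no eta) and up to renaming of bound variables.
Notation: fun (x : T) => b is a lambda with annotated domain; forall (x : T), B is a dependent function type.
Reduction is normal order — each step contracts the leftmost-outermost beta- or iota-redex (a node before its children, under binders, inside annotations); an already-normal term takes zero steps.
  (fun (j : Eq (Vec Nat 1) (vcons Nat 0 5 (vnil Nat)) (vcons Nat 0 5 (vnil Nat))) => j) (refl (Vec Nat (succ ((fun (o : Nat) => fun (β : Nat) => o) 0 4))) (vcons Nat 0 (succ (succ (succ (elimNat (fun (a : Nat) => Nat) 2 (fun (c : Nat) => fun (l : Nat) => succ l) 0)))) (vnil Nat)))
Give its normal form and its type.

reduced normal form:
  refl (Vec Nat 1) (vcons Nat 0 5 (vnil Nat))
the term's type:
  Eq (Vec Nat 1) (vcons Nat 0 5 (vnil Nat)) (vcons Nat 0 5 (vnil Nat))
observation: reduction starts at a beta-redex, and 4 normal-order steps reach the normal form.
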